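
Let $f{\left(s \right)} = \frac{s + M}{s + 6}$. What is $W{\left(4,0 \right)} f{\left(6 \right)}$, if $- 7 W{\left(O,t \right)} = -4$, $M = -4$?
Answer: $\frac{2}{21} \approx 0.095238$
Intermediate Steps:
$f{\left(s \right)} = \frac{-4 + s}{6 + s}$ ($f{\left(s \right)} = \frac{s - 4}{s + 6} = \frac{-4 + s}{6 + s}$)
$W{\left(O,t \right)} = \frac{4}{7}$ ($W{\left(O,t \right)} = \left(- \frac{1}{7}\right) \left(-4\right) = \frac{4}{7}$)
$W{\left(4,0 \right)} f{\left(6 \right)} = \frac{4 \frac{-4 + 6}{6 + 6}}{7} = \frac{4 \cdot \frac{1}{12} \cdot 2}{7} = \frac{4}{7} \cdot \frac{1}{6} = \frac{2}{21}$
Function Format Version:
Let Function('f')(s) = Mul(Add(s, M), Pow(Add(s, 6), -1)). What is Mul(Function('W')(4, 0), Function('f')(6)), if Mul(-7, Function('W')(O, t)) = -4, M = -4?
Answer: Rational(2, 21) ≈ 0.095238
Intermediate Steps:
Function('f')(s) = Mul(Pow(Add(6, s), -1), Add(-4, s)) (Function('f')(s) = Mul(Add(s, -4), Pow(Add(s, 6), -1)) = Mul(Add(-4, s), Pow(Add(6, s), -1)) = Mul(Pow(Add(6, s), -1), Add(-4, s)))
Function('W')(O, t) = Rational(4, 7) (Function('W')(O, t) = Mul(Rational(-1, 7), -4) = Rational(4, 7))
Mul(Function('W')(4, 0), Function('f')(6)) = Mul(Rational(4, 7), Mul(Pow(Add(6, 6), -1), Add(-4, 6))) = Mul(Rational(4, 7), Mul(Pow(12, -1), 2)) = Mul(Rational(4, 7), Mul(Rational(1, 12), 2)) = Mul(Rational(4, 7), Rational(1, 6)) = Rational(2, 21)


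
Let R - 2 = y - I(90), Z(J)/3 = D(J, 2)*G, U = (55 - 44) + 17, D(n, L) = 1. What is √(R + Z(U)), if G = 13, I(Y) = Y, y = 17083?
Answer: √17034 ≈ 130.51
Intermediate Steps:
U = 28 (U = 11 + 17 = 28)
Z(J) = 39 (Z(J) = 3*(1*13) = 3*13 = 39)
R = 16995 (R = 2 + (17083 - 1*90) = 2 + (17083 - 90) = 2 + 16993 = 16995)
√(R + Z(U)) = √(16995 + 39) = √17034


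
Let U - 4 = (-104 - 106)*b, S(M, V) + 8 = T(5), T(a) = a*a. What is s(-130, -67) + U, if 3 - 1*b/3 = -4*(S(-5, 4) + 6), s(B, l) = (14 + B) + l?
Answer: -60029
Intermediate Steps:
T(a) = a²
S(M, V) = 17 (S(M, V) = -8 + 5² = -8 + 25 = 17)
s(B, l) = 14 + B + l
b = 285 (b = 9 - (-12)*(17 + 6) = 9 - (-12)*23 = 9 - 3*(-92) = 9 + 276 = 285)
U = -59846 (U = 4 + (-104 - 106)*285 = 4 - 210*285 = 4 - 59850 = -59846)
s(-130, -67) + U = (14 - 130 - 67) - 59846 = -183 - 59846 = -60029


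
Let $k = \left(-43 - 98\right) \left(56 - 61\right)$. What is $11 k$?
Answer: $7755$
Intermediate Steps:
$k = 705$ ($k = \left(-141\right) \left(-5\right) = 705$)
$11 k = 11 \cdot 705 = 7755$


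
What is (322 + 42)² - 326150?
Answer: -193654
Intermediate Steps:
(322 + 42)² - 326150 = 364² - 326150 = 132496 - 326150 = -193654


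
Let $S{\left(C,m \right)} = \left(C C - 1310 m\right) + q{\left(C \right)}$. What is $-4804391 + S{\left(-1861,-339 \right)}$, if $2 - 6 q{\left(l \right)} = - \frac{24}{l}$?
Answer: $- \frac{5007837491}{5583} \approx -8.9698 \cdot 10^{5}$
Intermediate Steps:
$q{\left(l \right)} = \frac{1}{3} + \frac{4}{l}$ ($q{\left(l \right)} = \frac{1}{3} - \frac{\left(-24\right) \frac{1}{l}}{6} = \frac{1}{3} + \frac{4}{l}$)
$S{\left(C,m \right)} = C^{2} - 1310 m + \frac{12 + C}{3 C}$ ($S{\left(C,m \right)} = \left(C C - 1310 m\right) + \frac{12 + C}{3 C} = \left(C^{2} - 1310 m\right) + \frac{12 + C}{3 C} = C^{2} - 1310 m + \frac{12 + C}{3 C}$)
$-4804391 + S{\left(-1861,-339 \right)} = -4804391 + \left(\frac{1}{3} + \left(-1861\right)^{2} - -444090 + \frac{4}{-1861}\right) = -4804391 + \left(\frac{1}{3} + 3463321 + 444090 + 4 \left(- \frac{1}{1861}\right)\right) = -4804391 + \left(\frac{1}{3} + 3463321 + 444090 - \frac{4}{1861}\right) = -4804391 + \frac{21815077462}{5583} = - \frac{5007837491}{5583}$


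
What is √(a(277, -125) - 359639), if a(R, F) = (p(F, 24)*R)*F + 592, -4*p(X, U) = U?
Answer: I*√151297 ≈ 388.97*I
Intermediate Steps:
p(X, U) = -U/4
a(R, F) = 592 - 6*F*R (a(R, F) = ((-¼*24)*R)*F + 592 = (-6*R)*F + 592 = -6*F*R + 592 = 592 - 6*F*R)
√(a(277, -125) - 359639) = √((592 - 6*(-125)*277) - 359639) = √((592 + 207750) - 359639) = √(208342 - 359639) = √(-151297) = I*√151297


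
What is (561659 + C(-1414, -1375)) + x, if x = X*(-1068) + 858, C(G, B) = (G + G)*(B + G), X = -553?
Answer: 9040413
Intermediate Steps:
C(G, B) = 2*G*(B + G) (C(G, B) = (2*G)*(B + G) = 2*G*(B + G))
x = 591462 (x = -553*(-1068) + 858 = 590604 + 858 = 591462)
(561659 + C(-1414, -1375)) + x = (561659 + 2*(-1414)*(-1375 - 1414)) + 591462 = (561659 + 2*(-1414)*(-2789)) + 591462 = (561659 + 7887292) + 591462 = 8448951 + 591462 = 9040413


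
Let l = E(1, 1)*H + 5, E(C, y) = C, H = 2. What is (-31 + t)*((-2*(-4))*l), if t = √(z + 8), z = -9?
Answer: -1736 + 56*I ≈ -1736.0 + 56.0*I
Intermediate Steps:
l = 7 (l = 1*2 + 5 = 2 + 5 = 7)
t = I (t = √(-9 + 8) = √(-1) = I ≈ 1.0*I)
(-31 + t)*((-2*(-4))*l) = (-31 + I)*(-2*(-4)*7) = (-31 + I)*(8*7) = (-31 + I)*56 = -1736 + 56*I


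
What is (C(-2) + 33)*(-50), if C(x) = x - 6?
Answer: -1250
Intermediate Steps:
C(x) = -6 + x
(C(-2) + 33)*(-50) = ((-6 - 2) + 33)*(-50) = (-8 + 33)*(-50) = 25*(-50) = -1250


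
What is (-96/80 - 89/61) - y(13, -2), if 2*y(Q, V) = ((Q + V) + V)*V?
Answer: 1934/305 ≈ 6.3410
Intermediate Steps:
y(Q, V) = V*(Q + 2*V)/2 (y(Q, V) = (((Q + V) + V)*V)/2 = ((Q + 2*V)*V)/2 = (V*(Q + 2*V))/2 = V*(Q + 2*V)/2)
(-96/80 - 89/61) - y(13, -2) = (-96/80 - 89/61) - (-2)*(13 + 2*(-2))/2 = (-96*1/80 - 89*1/61) - (-2)*(13 - 4)/2 = (-6/5 - 89/61) - (-2)*9/2 = -811/305 - 1*(-9) = -811/305 + 9 = 1934/305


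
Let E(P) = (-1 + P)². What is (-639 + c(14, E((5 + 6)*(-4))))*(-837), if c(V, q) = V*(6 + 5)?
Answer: 405945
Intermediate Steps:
c(V, q) = 11*V (c(V, q) = V*11 = 11*V)
(-639 + c(14, E((5 + 6)*(-4))))*(-837) = (-639 + 11*14)*(-837) = (-639 + 154)*(-837) = -485*(-837) = 405945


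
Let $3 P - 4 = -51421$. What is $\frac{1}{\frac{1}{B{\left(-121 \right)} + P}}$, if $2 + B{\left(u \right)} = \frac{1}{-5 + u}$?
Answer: $- \frac{2159767}{126} \approx -17141.0$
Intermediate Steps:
$B{\left(u \right)} = -2 + \frac{1}{-5 + u}$
$P = -17139$ ($P = \frac{4}{3} + \frac{1}{3} \left(-51421\right) = \frac{4}{3} - \frac{51421}{3} = -17139$)
$\frac{1}{\frac{1}{B{\left(-121 \right)} + P}} = \frac{1}{\frac{1}{\frac{11 - -242}{-5 - 121} - 17139}} = \frac{1}{\frac{1}{\frac{11 + 242}{-126} - 17139}} = \frac{1}{\frac{1}{\left(- \frac{1}{126}\right) 253 - 17139}} = \frac{1}{\frac{1}{- \frac{253}{126} - 17139}} = \frac{1}{\frac{1}{- \frac{2159767}{126}}} = \frac{1}{- \frac{126}{2159767}} = - \frac{2159767}{126}$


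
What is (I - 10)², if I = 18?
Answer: 64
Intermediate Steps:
(I - 10)² = (18 - 10)² = 8² = 64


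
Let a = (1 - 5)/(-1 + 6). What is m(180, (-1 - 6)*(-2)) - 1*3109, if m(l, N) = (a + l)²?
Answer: 725091/25 ≈ 29004.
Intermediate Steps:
a = -⅘ (a = -4/5 = -4*⅕ = -⅘ ≈ -0.80000)
m(l, N) = (-⅘ + l)²
m(180, (-1 - 6)*(-2)) - 1*3109 = (-4 + 5*180)²/25 - 1*3109 = (-4 + 900)²/25 - 3109 = (1/25)*896² - 3109 = (1/25)*802816 - 3109 = 802816/25 - 3109 = 725091/25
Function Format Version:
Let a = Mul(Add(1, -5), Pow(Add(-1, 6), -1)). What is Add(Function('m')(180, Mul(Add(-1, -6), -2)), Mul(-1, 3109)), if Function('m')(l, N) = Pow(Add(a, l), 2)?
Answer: Rational(725091, 25) ≈ 29004.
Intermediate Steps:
a = Rational(-4, 5) (a = Mul(-4, Pow(5, -1)) = Mul(-4, Rational(1, 5)) = Rational(-4, 5) ≈ -0.80000)
Function('m')(l, N) = Pow(Add(Rational(-4, 5), l), 2)
Add(Function('m')(180, Mul(Add(-1, -6), -2)), Mul(-1, 3109)) = Add(Mul(Rational(1, 25), Pow(Add(-4, Mul(5, 180)), 2)), Mul(-1, 3109)) = Add(Mul(Rational(1, 25), Pow(Add(-4, 900), 2)), -3109) = Add(Mul(Rational(1, 25), Pow(896, 2)), -3109) = Add(Mul(Rational(1, 25), 802816), -3109) = Add(Rational(802816, 25), -3109) = Rational(725091, 25)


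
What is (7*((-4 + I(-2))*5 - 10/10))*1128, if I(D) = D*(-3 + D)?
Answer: 228984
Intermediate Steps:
(7*((-4 + I(-2))*5 - 10/10))*1128 = (7*((-4 - 2*(-3 - 2))*5 - 10/10))*1128 = (7*((-4 - 2*(-5))*5 - 10*⅒))*1128 = (7*((-4 + 10)*5 - 1))*1128 = (7*(6*5 - 1))*1128 = (7*(30 - 1))*1128 = (7*29)*1128 = 203*1128 = 228984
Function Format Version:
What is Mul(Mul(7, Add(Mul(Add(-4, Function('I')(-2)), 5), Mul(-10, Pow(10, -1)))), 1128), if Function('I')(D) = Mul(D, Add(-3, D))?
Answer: 228984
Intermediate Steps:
Mul(Mul(7, Add(Mul(Add(-4, Function('I')(-2)), 5), Mul(-10, Pow(10, -1)))), 1128) = Mul(Mul(7, Add(Mul(Add(-4, Mul(-2, Add(-3, -2))), 5), Mul(-10, Pow(10, -1)))), 1128) = Mul(Mul(7, Add(Mul(Add(-4, Mul(-2, -5)), 5), Mul(-10, Rational(1, 10)))), 1128) = Mul(Mul(7, Add(Mul(Add(-4, 10), 5), -1)), 1128) = Mul(Mul(7, Add(Mul(6, 5), -1)), 1128) = Mul(Mul(7, Add(30, -1)), 1128) = Mul(Mul(7, 29), 1128) = Mul(203, 1128) = 228984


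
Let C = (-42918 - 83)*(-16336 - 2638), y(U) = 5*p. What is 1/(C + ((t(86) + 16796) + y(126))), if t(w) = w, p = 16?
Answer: 1/815917936 ≈ 1.2256e-9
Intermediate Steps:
y(U) = 80 (y(U) = 5*16 = 80)
C = 815900974 (C = -43001*(-18974) = 815900974)
1/(C + ((t(86) + 16796) + y(126))) = 1/(815900974 + ((86 + 16796) + 80)) = 1/(815900974 + (16882 + 80)) = 1/(815900974 + 16962) = 1/815917936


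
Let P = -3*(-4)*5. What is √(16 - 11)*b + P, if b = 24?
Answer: 60 + 24*√5 ≈ 113.67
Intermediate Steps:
P = 60 (P = 12*5 = 60)
√(16 - 11)*b + P = √(16 - 11)*24 + 60 = √5*24 + 60 = 24*√5 + 60 = 60 + 24*√5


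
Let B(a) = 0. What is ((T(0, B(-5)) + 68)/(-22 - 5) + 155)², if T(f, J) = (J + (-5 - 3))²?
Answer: 1825201/81 ≈ 22533.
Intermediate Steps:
T(f, J) = (-8 + J)² (T(f, J) = (J - 8)² = (-8 + J)²)
((T(0, B(-5)) + 68)/(-22 - 5) + 155)² = (((-8 + 0)² + 68)/(-22 - 5) + 155)² = (((-8)² + 68)/(-27) + 155)² = ((64 + 68)*(-1/27) + 155)² = (132*(-1/27) + 155)² = (-44/9 + 155)² = (1351/9)² = 1825201/81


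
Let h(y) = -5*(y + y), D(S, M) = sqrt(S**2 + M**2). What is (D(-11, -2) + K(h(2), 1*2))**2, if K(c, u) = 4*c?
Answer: 6525 - 800*sqrt(5) ≈ 4736.1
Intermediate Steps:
D(S, M) = sqrt(M**2 + S**2)
h(y) = -10*y
(D(-11, -2) + K(h(2), 1*2))**2 = (sqrt((-2)**2 + (-11)**2) + 4*(-10*2))**2 = (sqrt(4 + 121) + 4*(-20))**2 = (sqrt(125) - 80)**2 = (5*sqrt(5) - 80)**2 = (-80 + 5*sqrt(5))**2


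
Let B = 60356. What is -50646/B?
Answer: -25323/30178 ≈ -0.83912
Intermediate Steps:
-50646/B = -50646/60356 = -50646*1/60356 = -25323/30178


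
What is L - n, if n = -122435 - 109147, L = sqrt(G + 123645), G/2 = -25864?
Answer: 231582 + sqrt(71917) ≈ 2.3185e+5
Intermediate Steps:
G = -51728 (G = 2*(-25864) = -51728)
L = sqrt(71917) (L = sqrt(-51728 + 123645) = sqrt(71917) ≈ 268.17)
n = -231582
L - n = sqrt(71917) - 1*(-231582) = sqrt(71917) + 231582 = 231582 + sqrt(71917)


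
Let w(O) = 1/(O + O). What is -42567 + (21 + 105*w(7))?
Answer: -85077/2 ≈ -42539.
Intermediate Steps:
w(O) = 1/(2*O)
-42567 + (21 + 105*w(7)) = -42567 + (21 + 105*((1/2)/7)) = -42567 + (21 + 105*((1/2)*(1/7))) = -42567 + (21 + 105*(1/14)) = -42567 + (21 + 15/2) = -42567 + 57/2 = -85077/2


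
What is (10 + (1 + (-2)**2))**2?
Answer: 225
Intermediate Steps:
(10 + (1 + (-2)**2))**2 = (10 + (1 + 4))**2 = (10 + 5)**2 = 15**2 = 225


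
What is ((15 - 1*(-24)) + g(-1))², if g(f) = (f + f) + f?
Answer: 1296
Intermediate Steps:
g(f) = 3*f (g(f) = 2*f + f = 3*f)
((15 - 1*(-24)) + g(-1))² = ((15 - 1*(-24)) + 3*(-1))² = ((15 + 24) - 3)² = (39 - 3)² = 36² = 1296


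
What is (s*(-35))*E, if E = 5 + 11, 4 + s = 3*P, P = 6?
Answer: -7840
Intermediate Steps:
s = 14 (s = -4 + 3*6 = -4 + 18 = 14)
E = 16
(s*(-35))*E = (14*(-35))*16 = -490*16 = -7840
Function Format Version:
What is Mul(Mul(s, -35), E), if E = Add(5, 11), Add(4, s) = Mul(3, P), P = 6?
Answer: -7840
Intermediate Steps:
s = 14 (s = Add(-4, Mul(3, 6)) = Add(-4, 18) = 14)
E = 16
Mul(Mul(s, -35), E) = Mul(Mul(14, -35), 16) = Mul(-490, 16) = -7840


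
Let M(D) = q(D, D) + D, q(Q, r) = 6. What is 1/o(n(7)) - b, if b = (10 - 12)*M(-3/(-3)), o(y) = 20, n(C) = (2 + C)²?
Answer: 281/20 ≈ 14.050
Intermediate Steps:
M(D) = 6 + D
b = -14 (b = (10 - 12)*(6 - 3/(-3)) = -2*(6 - 3*(-⅓)) = -2*(6 + 1) = -2*7 = -14)
1/o(n(7)) - b = 1/20 - 1*(-14) = 1/20 + 14 = 281/20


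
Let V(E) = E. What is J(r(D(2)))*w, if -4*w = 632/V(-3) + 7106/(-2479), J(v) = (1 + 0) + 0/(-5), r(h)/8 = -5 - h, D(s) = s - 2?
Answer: 794023/14874 ≈ 53.383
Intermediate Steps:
D(s) = -2 + s
r(h) = -40 - 8*h (r(h) = 8*(-5 - h) = -40 - 8*h)
J(v) = 1 (J(v) = 1 + 0*(-1/5) = 1 + 0 = 1)
w = 794023/14874 (w = -(632/(-3) + 7106/(-2479))/4 = -(632*(-1/3) + 7106*(-1/2479))/4 = -(-632/3 - 7106/2479)/4 = -1/4*(-1588046/7437) = 794023/14874 ≈ 53.383)
J(r(D(2)))*w = 1*(794023/14874) = 794023/14874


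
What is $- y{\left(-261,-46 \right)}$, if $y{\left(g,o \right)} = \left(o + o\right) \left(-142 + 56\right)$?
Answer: $-7912$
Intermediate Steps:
$y{\left(g,o \right)} = - 172 o$ ($y{\left(g,o \right)} = 2 o \left(-86\right) = - 172 o$)
$- y{\left(-261,-46 \right)} = - \left(-172\right) \left(-46\right) = \left(-1\right) 7912 = -7912$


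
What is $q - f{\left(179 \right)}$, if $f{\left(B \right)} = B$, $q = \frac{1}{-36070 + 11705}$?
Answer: $- \frac{4361336}{24365} \approx -179.0$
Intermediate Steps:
$q = - \frac{1}{24365}$ ($q = \frac{1}{-24365} = - \frac{1}{24365} \approx -4.1042 \cdot 10^{-5}$)
$q - f{\left(179 \right)} = - \frac{1}{24365} - 179 = - \frac{4361336}{24365}$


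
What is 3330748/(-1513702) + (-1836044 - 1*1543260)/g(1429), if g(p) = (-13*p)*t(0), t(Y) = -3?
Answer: -2650442570098/42180063081 ≈ -62.836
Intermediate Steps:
g(p) = 39*p (g(p) = -13*p*(-3) = 39*p)
3330748/(-1513702) + (-1836044 - 1*1543260)/g(1429) = 3330748/(-1513702) + (-1836044 - 1*1543260)/((39*1429)) = 3330748*(-1/1513702) + (-1836044 - 1543260)/55731 = -1665374/756851 - 3379304*1/55731 = -1665374/756851 - 3379304/55731 = -2650442570098/42180063081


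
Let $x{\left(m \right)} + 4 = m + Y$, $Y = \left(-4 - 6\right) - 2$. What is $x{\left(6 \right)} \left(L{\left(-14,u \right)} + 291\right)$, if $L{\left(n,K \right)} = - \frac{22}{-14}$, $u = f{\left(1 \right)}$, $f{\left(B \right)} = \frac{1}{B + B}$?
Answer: $- \frac{20480}{7} \approx -2925.7$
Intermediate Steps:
$f{\left(B \right)} = \frac{1}{2 B}$
$Y = -12$ ($Y = \left(-4 - 6\right) - 2 = -10 - 2 = -12$)
$u = \frac{1}{2}$ ($u = \frac{1}{2 \cdot 1} = \frac{1}{2} \cdot 1 = \frac{1}{2} \approx 0.5$)
$x{\left(m \right)} = -16 + m$ ($x{\left(m \right)} = -4 + \left(m - 12\right) = -4 + \left(-12 + m\right) = -16 + m$)
$L{\left(n,K \right)} = \frac{11}{7}$ ($L{\left(n,K \right)} = \left(-22\right) \left(- \frac{1}{14}\right) = \frac{11}{7}$)
$x{\left(6 \right)} \left(L{\left(-14,u \right)} + 291\right) = \left(-16 + 6\right) \left(\frac{11}{7} + 291\right) = \left(-10\right) \frac{2048}{7} = - \frac{20480}{7}$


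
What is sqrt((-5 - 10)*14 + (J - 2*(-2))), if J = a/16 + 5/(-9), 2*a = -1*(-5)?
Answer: I*sqrt(118886)/24 ≈ 14.367*I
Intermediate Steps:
a = 5/2 (a = (-1*(-5))/2 = (1/2)*5 = 5/2 ≈ 2.5000)
J = -115/288 (J = (5/2)/16 + 5/(-9) = (5/2)*(1/16) + 5*(-1/9) = 5/32 - 5/9 = -115/288 ≈ -0.39931)
sqrt((-5 - 10)*14 + (J - 2*(-2))) = sqrt((-5 - 10)*14 + (-115/288 - 2*(-2))) = sqrt(-15*14 + (-115/288 + 4)) = sqrt(-210 + 1037/288) = sqrt(-59443/288) = I*sqrt(118886)/24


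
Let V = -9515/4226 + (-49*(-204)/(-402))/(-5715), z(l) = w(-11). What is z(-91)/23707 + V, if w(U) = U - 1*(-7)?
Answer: -86212249978333/38361636856710 ≈ -2.2474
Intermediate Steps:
w(U) = 7 + U (w(U) = U + 7 = 7 + U)
z(l) = -4 (z(l) = 7 - 11 = -4)
V = -3636300559/1618156530 (V = -9515*1/4226 + (9996*(-1/402))*(-1/5715) = -9515/4226 - 1666/67*(-1/5715) = -9515/4226 + 1666/382905 = -3636300559/1618156530 ≈ -2.2472)
z(-91)/23707 + V = -4/23707 - 3636300559/1618156530 = -86212249978333/38361636856710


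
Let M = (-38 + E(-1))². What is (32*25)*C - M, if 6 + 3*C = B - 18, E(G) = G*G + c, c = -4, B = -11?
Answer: -33043/3 ≈ -11014.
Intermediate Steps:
E(G) = -4 + G² (E(G) = G*G - 4 = G² - 4 = -4 + G²)
C = -35/3 (C = -2 + (-11 - 18)/3 = -2 + (⅓)*(-29) = -2 - 29/3 = -35/3 ≈ -11.667)
M = 1681 (M = (-38 + (-4 + (-1)²))² = (-38 + (-4 + 1))² = (-38 - 3)² = (-41)² = 1681)
(32*25)*C - M = (32*25)*(-35/3) - 1*1681 = 800*(-35/3) - 1681 = -28000/3 - 1681 = -33043/3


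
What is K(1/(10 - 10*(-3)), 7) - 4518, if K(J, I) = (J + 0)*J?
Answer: -7228799/1600 ≈ -4518.0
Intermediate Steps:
K(J, I) = J**2 (K(J, I) = J*J = J**2)
K(1/(10 - 10*(-3)), 7) - 4518 = (1/(10 - 10*(-3)))**2 - 4518 = (1/(10 + 30))**2 - 4518 = (1/40)**2 - 4518 = 1/1600 - 4518 = -7228799/1600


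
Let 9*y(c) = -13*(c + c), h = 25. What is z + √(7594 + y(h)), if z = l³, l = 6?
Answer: 216 + 4*√4231/3 ≈ 302.73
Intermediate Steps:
y(c) = -26*c/9 (y(c) = (-13*(c + c))/9 = (-26*c)/9 = -26*c/9)
z = 216 (z = 6³ = 216)
z + √(7594 + y(h)) = 216 + √(7594 - 26/9*25) = 216 + √(7594 - 650/9) = 216 + √(67696/9) = 216 + 4*√4231/3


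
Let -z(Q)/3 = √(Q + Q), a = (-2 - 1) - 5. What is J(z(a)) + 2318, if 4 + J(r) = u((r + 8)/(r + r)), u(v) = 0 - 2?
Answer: 2312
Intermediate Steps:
a = -8 (a = -3 - 5 = -8)
z(Q) = -3*√2*√Q (z(Q) = -3*√(Q + Q) = -3*√2*√Q)
u(v) = -2
J(r) = -6 (J(r) = -4 - 2 = -6)
J(z(a)) + 2318 = -6 + 2318 = 2312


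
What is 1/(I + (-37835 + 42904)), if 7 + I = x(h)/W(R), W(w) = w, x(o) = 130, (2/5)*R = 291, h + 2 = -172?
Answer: 291/1473094 ≈ 0.00019754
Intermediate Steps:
h = -174 (h = -2 - 172 = -174)
R = 1455/2 (R = (5/2)*291 = 1455/2 ≈ 727.50)
I = -1985/291 (I = -7 + 130/(1455/2) = -7 + 130*(2/1455) = -7 + 52/291 = -1985/291 ≈ -6.8213)
1/(I + (-37835 + 42904)) = 1/(-1985/291 + (-37835 + 42904)) = 1/(-1985/291 + 5069) = 1/(1473094/291) = 291/1473094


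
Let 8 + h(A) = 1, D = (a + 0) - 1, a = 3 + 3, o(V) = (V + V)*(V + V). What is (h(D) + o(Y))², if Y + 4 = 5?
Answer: 9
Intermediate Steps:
Y = 1 (Y = -4 + 5 = 1)
o(V) = 4*V² (o(V) = (2*V)*(2*V) = 4*V²)
a = 6
D = 5 (D = (6 + 0) - 1 = 6 - 1 = 5)
h(A) = -7 (h(A) = -8 + 1 = -7)
(h(D) + o(Y))² = (-7 + 4*1²)² = (-7 + 4*1)² = (-7 + 4)² = (-3)² = 9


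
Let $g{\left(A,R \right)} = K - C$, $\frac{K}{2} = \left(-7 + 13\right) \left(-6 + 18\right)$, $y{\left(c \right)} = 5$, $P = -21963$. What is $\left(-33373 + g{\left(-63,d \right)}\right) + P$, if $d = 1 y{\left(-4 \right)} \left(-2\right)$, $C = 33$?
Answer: $-55225$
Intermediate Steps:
$K = 144$ ($K = 2 \left(-7 + 13\right) \left(-6 + 18\right) = 2 \cdot 6 \cdot 12 = 2 \cdot 72 = 144$)
$d = -10$ ($d = 1 \cdot 5 \left(-2\right) = 5 \left(-2\right) = -10$)
$g{\left(A,R \right)} = 111$ ($g{\left(A,R \right)} = 144 - 33 = 111$)
$\left(-33373 + g{\left(-63,d \right)}\right) + P = \left(-33373 + 111\right) - 21963 = -33262 - 21963 = -55225$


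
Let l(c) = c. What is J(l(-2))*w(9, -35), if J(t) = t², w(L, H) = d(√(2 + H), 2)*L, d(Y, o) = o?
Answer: 72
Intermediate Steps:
w(L, H) = 2*L
J(l(-2))*w(9, -35) = (-2)²*(2*9) = 4*18 = 72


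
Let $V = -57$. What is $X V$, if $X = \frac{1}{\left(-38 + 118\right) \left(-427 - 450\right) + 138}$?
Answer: $\frac{57}{70022} \approx 0.00081403$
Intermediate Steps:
$X = - \frac{1}{70022}$ ($X = \frac{1}{80 \left(-877\right) + 138} = \frac{1}{-70160 + 138} = \frac{1}{-70022} = - \frac{1}{70022} \approx -1.4281 \cdot 10^{-5}$)
$X V = \left(- \frac{1}{70022}\right) \left(-57\right) = \frac{57}{70022}$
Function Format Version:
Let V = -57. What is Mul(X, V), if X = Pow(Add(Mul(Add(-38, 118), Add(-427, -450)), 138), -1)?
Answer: Rational(57, 70022) ≈ 0.00081403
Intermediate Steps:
X = Rational(-1, 70022) (X = Pow(Add(Mul(80, -877), 138), -1) = Pow(Add(-70160, 138), -1) = Pow(-70022, -1) = Rational(-1, 70022) ≈ -1.4281e-5)
Mul(X, V) = Mul(Rational(-1, 70022), -57) = Rational(57, 70022)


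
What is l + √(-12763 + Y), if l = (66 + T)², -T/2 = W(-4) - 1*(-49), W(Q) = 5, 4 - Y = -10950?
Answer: 1764 + 3*I*√201 ≈ 1764.0 + 42.532*I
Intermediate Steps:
Y = 10954 (Y = 4 - 1*(-10950) = 4 + 10950 = 10954)
T = -108 (T = -2*(5 - 1*(-49)) = -2*(5 + 49) = -2*54 = -108)
l = 1764 (l = (66 - 108)² = (-42)² = 1764)
l + √(-12763 + Y) = 1764 + √(-12763 + 10954) = 1764 + √(-1809) = 1764 + 3*I*√201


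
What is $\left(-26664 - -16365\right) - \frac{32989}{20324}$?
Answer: $- \frac{209349865}{20324} \approx -10301.0$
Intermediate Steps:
$\left(-26664 - -16365\right) - \frac{32989}{20324} = \left(-26664 + 16365\right) - \frac{32989}{20324} = -10299 - \frac{32989}{20324} = - \frac{209349865}{20324}$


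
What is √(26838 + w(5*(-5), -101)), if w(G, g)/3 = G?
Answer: √26763 ≈ 163.59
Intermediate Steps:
w(G, g) = 3*G
√(26838 + w(5*(-5), -101)) = √(26838 + 3*(5*(-5))) = √(26838 + 3*(-25)) = √(26838 - 75) = √26763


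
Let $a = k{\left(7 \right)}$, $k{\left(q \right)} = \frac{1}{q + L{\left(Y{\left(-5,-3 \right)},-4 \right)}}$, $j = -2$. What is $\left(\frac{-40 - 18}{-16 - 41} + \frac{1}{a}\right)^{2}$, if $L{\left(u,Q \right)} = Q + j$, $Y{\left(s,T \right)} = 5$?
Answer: $\frac{13225}{3249} \approx 4.0705$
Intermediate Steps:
$L{\left(u,Q \right)} = -2 + Q$ ($L{\left(u,Q \right)} = Q - 2 = -2 + Q$)
$k{\left(q \right)} = \frac{1}{-6 + q}$ ($k{\left(q \right)} = \frac{1}{q - 6} = \frac{1}{-6 + q}$)
$a = 1$ ($a = \frac{1}{-6 + 7} = 1^{-1} = 1$)
$\left(\frac{-40 - 18}{-16 - 41} + \frac{1}{a}\right)^{2} = \left(\frac{-40 - 18}{-16 - 41} + 1^{-1}\right)^{2} = \left(- \frac{58}{-57} + 1\right)^{2} = \left(\left(-58\right) \left(- \frac{1}{57}\right) + 1\right)^{2} = \left(\frac{58}{57} + 1\right)^{2} = \left(\frac{115}{57}\right)^{2} = \frac{13225}{3249}$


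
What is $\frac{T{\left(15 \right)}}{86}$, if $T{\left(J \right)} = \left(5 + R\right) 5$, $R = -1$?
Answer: $\frac{10}{43} \approx 0.23256$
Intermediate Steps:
$T{\left(J \right)} = 20$ ($T{\left(J \right)} = \left(5 - 1\right) 5 = 4 \cdot 5 = 20$)
$\frac{T{\left(15 \right)}}{86} = \frac{20}{86} = 20 \cdot \frac{1}{86} = \frac{10}{43}$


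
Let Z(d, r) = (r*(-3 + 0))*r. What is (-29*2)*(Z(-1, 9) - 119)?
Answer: 20996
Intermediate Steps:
Z(d, r) = -3*r² (Z(d, r) = (r*(-3))*r = (-3*r)*r = -3*r²)
(-29*2)*(Z(-1, 9) - 119) = (-29*2)*(-3*9² - 119) = -58*(-3*81 - 119) = -58*(-243 - 119) = -58*(-362) = 20996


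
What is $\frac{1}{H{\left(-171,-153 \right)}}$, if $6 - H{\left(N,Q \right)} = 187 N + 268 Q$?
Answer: $\frac{1}{72987} \approx 1.3701 \cdot 10^{-5}$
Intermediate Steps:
$H{\left(N,Q \right)} = 6 - 268 Q - 187 N$ ($H{\left(N,Q \right)} = 6 - \left(187 N + 268 Q\right) = 6 - 268 Q - 187 N$)
$\frac{1}{H{\left(-171,-153 \right)}} = \frac{1}{6 - -41004 - -31977} = \frac{1}{6 + 41004 + 31977} = \frac{1}{72987}$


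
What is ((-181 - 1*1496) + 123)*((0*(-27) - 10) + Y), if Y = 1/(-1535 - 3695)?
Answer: 40637877/2615 ≈ 15540.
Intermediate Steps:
Y = -1/5230 (Y = 1/(-5230) = -1/5230 ≈ -0.00019120)
((-181 - 1*1496) + 123)*((0*(-27) - 10) + Y) = ((-181 - 1*1496) + 123)*((0*(-27) - 10) - 1/5230) = ((-181 - 1496) + 123)*((0 - 10) - 1/5230) = (-1677 + 123)*(-10 - 1/5230) = -1554*(-52301/5230) = 40637877/2615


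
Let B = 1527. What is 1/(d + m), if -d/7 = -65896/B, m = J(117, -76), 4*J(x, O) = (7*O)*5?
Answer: -1527/554183 ≈ -0.0027554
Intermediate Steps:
J(x, O) = 35*O/4 (J(x, O) = ((7*O)*5)/4 = (35*O)/4 = 35*O/4)
m = -665 (m = (35/4)*(-76) = -665)
d = 461272/1527 (d = -(-461272)/1527 = -7*(-65896/1527) = 461272/1527 ≈ 302.08)
1/(d + m) = 1/(461272/1527 - 665) = 1/(-554183/1527) = -1527/554183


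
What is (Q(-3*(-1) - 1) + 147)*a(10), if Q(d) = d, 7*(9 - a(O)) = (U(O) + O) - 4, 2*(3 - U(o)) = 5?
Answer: 16837/14 ≈ 1202.6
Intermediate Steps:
U(o) = ½ (U(o) = 3 - ½*5 = 3 - 5/2 = ½)
a(O) = 19/2 - O/7 (a(O) = 9 - ((½ + O) - 4)/7 = 9 - (-7/2 + O)/7 = 9 + (½ - O/7) = 19/2 - O/7)
(Q(-3*(-1) - 1) + 147)*a(10) = ((-3*(-1) - 1) + 147)*(19/2 - ⅐*10) = ((3 - 1) + 147)*(19/2 - 10/7) = (2 + 147)*(113/14) = 149*(113/14) = 16837/14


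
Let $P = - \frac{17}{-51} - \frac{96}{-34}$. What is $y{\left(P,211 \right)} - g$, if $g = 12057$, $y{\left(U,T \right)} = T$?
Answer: $-11846$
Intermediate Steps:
$P = \frac{161}{51}$ ($P = \left(-17\right) \left(- \frac{1}{51}\right) - - \frac{48}{17} = \frac{1}{3} + \frac{48}{17} = \frac{161}{51} \approx 3.1569$)
$y{\left(P,211 \right)} - g = 211 - 12057 = -11846$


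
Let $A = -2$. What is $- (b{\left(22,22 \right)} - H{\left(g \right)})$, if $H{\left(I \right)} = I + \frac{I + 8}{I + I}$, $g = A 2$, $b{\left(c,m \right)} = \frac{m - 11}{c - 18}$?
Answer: $- \frac{29}{4} \approx -7.25$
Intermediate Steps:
$b{\left(c,m \right)} = \frac{-11 + m}{-18 + c}$
$g = -4$ ($g = \left(-2\right) 2 = -4$)
$H{\left(I \right)} = I + \frac{8 + I}{2 I}$
$- (b{\left(22,22 \right)} - H{\left(g \right)}) = - (\frac{-11 + 22}{-18 + 22} - \left(\frac{1}{2} - 4 + \frac{4}{-4}\right)) = - (\frac{1}{4} \cdot 11 - \left(\frac{1}{2} - 4 + 4 \left(- \frac{1}{4}\right)\right)) = - (\frac{1}{4} \cdot 11 - \left(\frac{1}{2} - 4 - 1\right)) = - (\frac{11}{4} - - \frac{9}{2}) = - (\frac{11}{4} + \frac{9}{2}) = \left(-1\right) \frac{29}{4} = - \frac{29}{4}$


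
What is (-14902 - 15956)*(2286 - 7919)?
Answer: 173823114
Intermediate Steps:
(-14902 - 15956)*(2286 - 7919) = -30858*(-5633) = 173823114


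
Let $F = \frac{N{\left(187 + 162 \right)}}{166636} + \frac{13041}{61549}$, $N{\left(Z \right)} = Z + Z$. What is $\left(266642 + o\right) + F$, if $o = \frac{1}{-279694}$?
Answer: $\frac{95611890715080022455}{358577468061977} \approx 2.6664 \cdot 10^{5}$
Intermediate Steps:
$o = - \frac{1}{279694} \approx -3.5753 \cdot 10^{-6}$
$N{\left(Z \right)} = 2 Z$
$F = \frac{1108030639}{5128139582}$ ($F = \frac{2 \left(187 + 162\right)}{166636} + \frac{13041}{61549} = 2 \cdot 349 \cdot \frac{1}{166636} + 13041 \cdot \frac{1}{61549} = 698 \cdot \frac{1}{166636} + \frac{13041}{61549} = \frac{349}{83318} + \frac{13041}{61549} = \frac{1108030639}{5128139582} \approx 0.21607$)
$\left(266642 + o\right) + F = \left(266642 - \frac{1}{279694}\right) + \frac{1108030639}{5128139582} = \frac{74578167547}{279694} + \frac{1108030639}{5128139582} = \frac{95611890715080022455}{358577468061977}$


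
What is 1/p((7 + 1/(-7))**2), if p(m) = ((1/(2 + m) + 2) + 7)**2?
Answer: 5769604/469458889 ≈ 0.012290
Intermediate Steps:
p(m) = (9 + 1/(2 + m))**2 (p(m) = ((2 + 1/(2 + m)) + 7)**2 = (9 + 1/(2 + m))**2)
1/p((7 + 1/(-7))**2) = 1/((19 + 9*(7 + 1/(-7))**2)**2/(2 + (7 + 1/(-7))**2)**2) = 1/((19 + 9*(7 - 1/7)**2)**2/(2 + (7 - 1/7)**2)**2) = 1/((19 + 9*(48/7)**2)**2/(2 + (48/7)**2)**2) = 1/((19 + 9*(2304/49))**2/(2 + 2304/49)**2) = 1/((19 + 20736/49)**2/(2402/49)**2) = 1/(2401*(21667/49)**2/5769604) = 1/((2401/5769604)*(469458889/2401)) = 1/(469458889/5769604) = 5769604/469458889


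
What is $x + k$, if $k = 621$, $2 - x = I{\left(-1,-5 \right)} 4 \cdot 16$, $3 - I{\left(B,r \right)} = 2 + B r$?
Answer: $879$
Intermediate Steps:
$I{\left(B,r \right)} = 1 - B r$ ($I{\left(B,r \right)} = 3 - \left(2 + B r\right) = 1 - B r$)
$x = 258$ ($x = 2 - \left(1 - \left(-1\right) \left(-5\right)\right) 4 \cdot 16 = 2 - \left(1 - 5\right) 4 \cdot 16 = 2 - \left(-4\right) 4 \cdot 16 = 2 - \left(-16\right) 16 = 2 - -256 = 2 + 256 = 258$)
$x + k = 258 + 621 = 879$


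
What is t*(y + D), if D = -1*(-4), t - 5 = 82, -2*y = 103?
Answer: -8265/2 ≈ -4132.5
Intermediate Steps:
y = -103/2 (y = -½*103 = -103/2 ≈ -51.500)
t = 87 (t = 5 + 82 = 87)
D = 4
t*(y + D) = 87*(-103/2 + 4) = 87*(-95/2) = -8265/2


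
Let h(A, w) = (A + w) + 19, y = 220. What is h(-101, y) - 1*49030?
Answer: -48892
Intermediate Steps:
h(A, w) = 19 + A + w
h(-101, y) - 1*49030 = (19 - 101 + 220) - 1*49030 = 138 - 49030 = -48892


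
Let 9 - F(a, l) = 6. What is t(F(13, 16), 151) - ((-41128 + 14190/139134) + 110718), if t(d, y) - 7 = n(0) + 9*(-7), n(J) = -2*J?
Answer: -1615023459/23189 ≈ -69646.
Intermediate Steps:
F(a, l) = 3 (F(a, l) = 9 - 1*6 = 9 - 6 = 3)
t(d, y) = -56 (t(d, y) = 7 + (-2*0 + 9*(-7)) = 7 + (0 - 63) = 7 - 63 = -56)
t(F(13, 16), 151) - ((-41128 + 14190/139134) + 110718) = -56 - ((-41128 + 14190/139134) + 110718) = -56 - ((-41128 + 14190*(1/139134)) + 110718) = -56 - ((-41128 + 2365/23189) + 110718) = -56 - (-953714827/23189 + 110718) = -56 - 1*1613724875/23189 = -56 - 1613724875/23189 = -1615023459/23189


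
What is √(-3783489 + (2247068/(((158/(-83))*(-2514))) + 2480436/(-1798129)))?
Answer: I*√120616066814636222200292367234/178559604087 ≈ 1945.0*I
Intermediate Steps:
√(-3783489 + (2247068/(((158/(-83))*(-2514))) + 2480436/(-1798129))) = √(-3783489 + (2247068/(((158*(-1/83))*(-2514))) + 2480436*(-1/1798129))) = √(-3783489 + (2247068/((-158/83*(-2514))) - 2480436/1798129)) = √(-3783489 + (2247068/(397212/83) - 2480436/1798129)) = √(-3783489 + (2247068*(83/397212) - 2480436/1798129)) = √(-3783489 + (46626661/99303 - 2480436/1798129)) = √(-3783489 + 83594436581161/178559604087) = √(-675494703470938382/178559604087) = I*√120616066814636222200292367234/178559604087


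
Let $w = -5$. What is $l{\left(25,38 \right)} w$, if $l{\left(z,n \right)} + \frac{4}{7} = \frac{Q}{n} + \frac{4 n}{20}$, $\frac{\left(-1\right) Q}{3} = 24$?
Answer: $- \frac{3414}{133} \approx -25.669$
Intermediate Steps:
$Q = -72$ ($Q = \left(-3\right) 24 = -72$)
$l{\left(z,n \right)} = - \frac{4}{7} - \frac{72}{n} + \frac{n}{5}$ ($l{\left(z,n \right)} = - \frac{4}{7} + \left(- \frac{72}{n} + \frac{4 n}{20}\right) = - \frac{4}{7} + \left(- \frac{72}{n} + 4 n \frac{1}{20}\right) = - \frac{4}{7} + \left(- \frac{72}{n} + \frac{n}{5}\right) = - \frac{4}{7} - \frac{72}{n} + \frac{n}{5}$)
$l{\left(25,38 \right)} w = \left(- \frac{4}{7} - \frac{72}{38} + \frac{1}{5} \cdot 38\right) \left(-5\right) = \left(- \frac{4}{7} - \frac{36}{19} + \frac{38}{5}\right) \left(-5\right) = \frac{3414}{665} \left(-5\right) = - \frac{3414}{133}$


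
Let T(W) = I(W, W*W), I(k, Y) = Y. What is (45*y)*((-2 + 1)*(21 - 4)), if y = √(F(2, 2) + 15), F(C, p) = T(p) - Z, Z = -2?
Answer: -765*√21 ≈ -3505.7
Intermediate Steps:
T(W) = W² (T(W) = W*W = W²)
F(C, p) = 2 + p² (F(C, p) = p² - 1*(-2) = p² + 2 = 2 + p²)
y = √21 (y = √((2 + 2²) + 15) = √((2 + 4) + 15) = √(6 + 15) = √21 ≈ 4.5826)
(45*y)*((-2 + 1)*(21 - 4)) = (45*√21)*((-2 + 1)*(21 - 4)) = (45*√21)*(-1*17) = (45*√21)*(-17) = -765*√21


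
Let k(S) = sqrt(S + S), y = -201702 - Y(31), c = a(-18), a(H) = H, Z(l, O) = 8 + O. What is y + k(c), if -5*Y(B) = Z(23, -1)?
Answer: -1008503/5 + 6*I ≈ -2.017e+5 + 6.0*I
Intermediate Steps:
c = -18
Y(B) = -7/5 (Y(B) = -(8 - 1)/5 = -1/5*7 = -7/5)
y = -1008503/5 (y = -201702 - 1*(-7/5) = -201702 + 7/5 = -1008503/5 ≈ -2.0170e+5)
k(S) = sqrt(2)*sqrt(S) (k(S) = sqrt(2*S) = sqrt(2)*sqrt(S))
y + k(c) = -1008503/5 + sqrt(2)*sqrt(-18) = -1008503/5 + sqrt(2)*(3*I*sqrt(2)) = -1008503/5 + 6*I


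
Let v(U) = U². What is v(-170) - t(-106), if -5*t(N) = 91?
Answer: 144591/5 ≈ 28918.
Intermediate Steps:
t(N) = -91/5 (t(N) = -⅕*91 = -91/5)
v(-170) - t(-106) = (-170)² - 1*(-91/5) = 28900 + 91/5 = 144591/5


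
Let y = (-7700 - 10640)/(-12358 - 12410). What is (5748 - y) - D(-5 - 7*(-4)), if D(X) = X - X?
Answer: 35587031/6192 ≈ 5747.3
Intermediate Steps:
y = 4585/6192 (y = -18340/(-24768) = -18340*(-1/24768) = 4585/6192 ≈ 0.74047)
D(X) = 0
(5748 - y) - D(-5 - 7*(-4)) = (5748 - 1*4585/6192) - 1*0 = (5748 - 4585/6192) + 0 = 35587031/6192 + 0 = 35587031/6192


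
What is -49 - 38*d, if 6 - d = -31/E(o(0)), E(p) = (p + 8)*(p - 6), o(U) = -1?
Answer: -12395/49 ≈ -252.96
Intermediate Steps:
E(p) = (-6 + p)*(8 + p) (E(p) = (8 + p)*(-6 + p) = (-6 + p)*(8 + p))
d = 263/49 (d = 6 - (-31)/(-48 + (-1)² + 2*(-1)) = 6 - (-31)/(-48 + 1 - 2) = 6 - (-31)/(-49) = 6 - (-31)*(-1)/49 = 6 - 1*31/49 = 6 - 31/49 = 263/49 ≈ 5.3673)
-49 - 38*d = -49 - 38*263/49 = -49 - 9994/49 = -12395/49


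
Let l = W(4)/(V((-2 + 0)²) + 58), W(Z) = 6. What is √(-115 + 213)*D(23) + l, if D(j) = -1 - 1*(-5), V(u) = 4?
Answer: 3/31 + 28*√2 ≈ 39.695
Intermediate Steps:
l = 3/31 (l = 6/(4 + 58) = 6/62 = (1/62)*6 = 3/31 ≈ 0.096774)
D(j) = 4 (D(j) = -1 + 5 = 4)
√(-115 + 213)*D(23) + l = √(-115 + 213)*4 + 3/31 = √98*4 + 3/31 = (7*√2)*4 + 3/31 = 28*√2 + 3/31 = 3/31 + 28*√2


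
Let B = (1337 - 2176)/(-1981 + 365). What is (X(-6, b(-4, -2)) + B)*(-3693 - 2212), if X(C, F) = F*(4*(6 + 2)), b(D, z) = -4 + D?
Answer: 2437920585/1616 ≈ 1.5086e+6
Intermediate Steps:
B = 839/1616 (B = -839/(-1616) = -839*(-1/1616) = 839/1616 ≈ 0.51918)
X(C, F) = 32*F (X(C, F) = F*(4*8) = F*32 = 32*F)
(X(-6, b(-4, -2)) + B)*(-3693 - 2212) = (32*(-4 - 4) + 839/1616)*(-3693 - 2212) = (32*(-8) + 839/1616)*(-5905) = (-256 + 839/1616)*(-5905) = -412857/1616*(-5905) = 2437920585/1616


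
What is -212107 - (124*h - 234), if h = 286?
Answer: -247337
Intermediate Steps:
-212107 - (124*h - 234) = -212107 - (124*286 - 234) = -212107 - (35464 - 234) = -212107 - 1*35230 = -212107 - 35230 = -247337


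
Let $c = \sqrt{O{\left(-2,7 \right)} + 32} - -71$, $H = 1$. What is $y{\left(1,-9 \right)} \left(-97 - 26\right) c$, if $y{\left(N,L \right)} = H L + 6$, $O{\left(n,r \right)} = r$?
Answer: $26199 + 369 \sqrt{39} \approx 28503.0$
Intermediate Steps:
$y{\left(N,L \right)} = 6 + L$ ($y{\left(N,L \right)} = 1 L + 6 = L + 6 = 6 + L$)
$c = 71 + \sqrt{39}$ ($c = \sqrt{7 + 32} - -71 = \sqrt{39} + 71 = 71 + \sqrt{39} \approx 77.245$)
$y{\left(1,-9 \right)} \left(-97 - 26\right) c = \left(6 - 9\right) \left(-97 - 26\right) \left(71 + \sqrt{39}\right) = \left(-3\right) \left(-123\right) \left(71 + \sqrt{39}\right) = 369 \left(71 + \sqrt{39}\right) = 26199 + 369 \sqrt{39}$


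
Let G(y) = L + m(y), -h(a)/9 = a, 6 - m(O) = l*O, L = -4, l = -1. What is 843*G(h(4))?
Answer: -28662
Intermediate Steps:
m(O) = 6 + O (m(O) = 6 - (-1)*O = 6 + O)
h(a) = -9*a
G(y) = 2 + y (G(y) = -4 + (6 + y) = 2 + y)
843*G(h(4)) = 843*(2 - 9*4) = 843*(2 - 36) = 843*(-34) = -28662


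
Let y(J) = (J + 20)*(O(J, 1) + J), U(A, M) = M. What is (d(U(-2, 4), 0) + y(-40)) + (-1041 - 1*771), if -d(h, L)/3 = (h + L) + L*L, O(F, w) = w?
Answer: -1044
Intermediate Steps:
y(J) = (1 + J)*(20 + J) (y(J) = (J + 20)*(1 + J) = (20 + J)*(1 + J) = (1 + J)*(20 + J))
d(h, L) = -3*L - 3*h - 3*L**2 (d(h, L) = -3*((h + L) + L*L) = -3*((L + h) + L**2) = -3*(L + h + L**2) = -3*L - 3*h - 3*L**2)
(d(U(-2, 4), 0) + y(-40)) + (-1041 - 1*771) = ((-3*0 - 3*4 - 3*0**2) + (20 + (-40)**2 + 21*(-40))) + (-1041 - 1*771) = ((0 - 12 - 3*0) + (20 + 1600 - 840)) + (-1041 - 771) = ((0 - 12 + 0) + 780) - 1812 = (-12 + 780) - 1812 = 768 - 1812 = -1044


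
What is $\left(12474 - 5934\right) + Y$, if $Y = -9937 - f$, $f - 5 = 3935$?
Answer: $-7337$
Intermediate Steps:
$f = 3940$ ($f = 5 + 3935 = 3940$)
$Y = -13877$ ($Y = -9937 - 3940 = -13877$)
$\left(12474 - 5934\right) + Y = \left(12474 - 5934\right) - 13877 = 6540 - 13877 = -7337$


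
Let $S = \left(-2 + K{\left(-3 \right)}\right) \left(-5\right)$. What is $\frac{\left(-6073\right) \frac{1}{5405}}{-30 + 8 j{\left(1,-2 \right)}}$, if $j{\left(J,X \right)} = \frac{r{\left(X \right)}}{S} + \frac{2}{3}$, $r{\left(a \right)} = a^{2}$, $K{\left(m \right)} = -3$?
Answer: $\frac{91095}{1896074} \approx 0.048044$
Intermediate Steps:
$S = 25$ ($S = \left(-2 - 3\right) \left(-5\right) = \left(-5\right) \left(-5\right) = 25$)
$j{\left(J,X \right)} = \frac{2}{3} + \frac{X^{2}}{25}$ ($j{\left(J,X \right)} = \frac{X^{2}}{25} + \frac{2}{3} = \frac{2}{3} + \frac{X^{2}}{25}$)
$\frac{\left(-6073\right) \frac{1}{5405}}{-30 + 8 j{\left(1,-2 \right)}} = \frac{\left(-6073\right) \frac{1}{5405}}{-30 + 8 \left(\frac{2}{3} + \frac{\left(-2\right)^{2}}{25}\right)} = \frac{\left(-6073\right) \frac{1}{5405}}{-30 + 8 \left(\frac{2}{3} + \frac{1}{25} \cdot 4\right)} = - \frac{6073}{5405 \left(-30 + 8 \left(\frac{2}{3} + \frac{4}{25}\right)\right)} = - \frac{6073}{5405 \left(-30 + 8 \cdot \frac{62}{75}\right)} = - \frac{6073}{5405 \left(-30 + \frac{496}{75}\right)} = - \frac{6073}{5405 \left(- \frac{1754}{75}\right)} = \left(- \frac{6073}{5405}\right) \left(- \frac{75}{1754}\right) = \frac{91095}{1896074}$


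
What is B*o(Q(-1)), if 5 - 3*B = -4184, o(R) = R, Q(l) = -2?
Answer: -8378/3 ≈ -2792.7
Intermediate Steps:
B = 4189/3 (B = 5/3 - ⅓*(-4184) = 5/3 + 4184/3 = 4189/3 ≈ 1396.3)
B*o(Q(-1)) = (4189/3)*(-2) = -8378/3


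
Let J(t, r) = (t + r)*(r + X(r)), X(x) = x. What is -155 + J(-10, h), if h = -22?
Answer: 1253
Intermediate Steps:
J(t, r) = 2*r*(r + t) (J(t, r) = (t + r)*(r + r) = (r + t)*(2*r) = 2*r*(r + t))
-155 + J(-10, h) = -155 + 2*(-22)*(-22 - 10) = -155 + 2*(-22)*(-32) = -155 + 1408 = 1253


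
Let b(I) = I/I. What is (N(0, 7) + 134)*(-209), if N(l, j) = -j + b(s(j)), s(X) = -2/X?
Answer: -26752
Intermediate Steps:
b(I) = 1
N(l, j) = 1 - j (N(l, j) = -j + 1 = 1 - j)
(N(0, 7) + 134)*(-209) = ((1 - 1*7) + 134)*(-209) = ((1 - 7) + 134)*(-209) = (-6 + 134)*(-209) = 128*(-209) = -26752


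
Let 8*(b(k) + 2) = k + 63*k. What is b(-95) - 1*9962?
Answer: -10724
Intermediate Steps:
b(k) = -2 + 8*k (b(k) = -2 + (k + 63*k)/8 = -2 + (64*k)/8 = -2 + 8*k)
b(-95) - 1*9962 = (-2 + 8*(-95)) - 1*9962 = (-2 - 760) - 9962 = -762 - 9962 = -10724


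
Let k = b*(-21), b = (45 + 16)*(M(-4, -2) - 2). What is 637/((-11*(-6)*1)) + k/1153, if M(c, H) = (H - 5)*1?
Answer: 1495375/76098 ≈ 19.651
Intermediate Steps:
M(c, H) = -5 + H (M(c, H) = (-5 + H)*1 = -5 + H)
b = -549 (b = (45 + 16)*((-5 - 2) - 2) = 61*(-7 - 2) = 61*(-9) = -549)
k = 11529 (k = -549*(-21) = 11529)
637/((-11*(-6)*1)) + k/1153 = 637/((-11*(-6)*1)) + 11529/1153 = 637/((66*1)) + 11529*(1/1153) = 637/66 + 11529/1153 = 1495375/76098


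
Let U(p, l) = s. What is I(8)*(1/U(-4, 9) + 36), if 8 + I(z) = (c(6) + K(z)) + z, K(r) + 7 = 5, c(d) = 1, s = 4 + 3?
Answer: -253/7 ≈ -36.143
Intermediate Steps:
s = 7
U(p, l) = 7
K(r) = -2 (K(r) = -7 + 5 = -2)
I(z) = -9 + z (I(z) = -8 + ((1 - 2) + z) = -8 + (-1 + z) = -9 + z)
I(8)*(1/U(-4, 9) + 36) = (-9 + 8)*(1/7 + 36) = -(⅐ + 36) = -1*253/7 = -253/7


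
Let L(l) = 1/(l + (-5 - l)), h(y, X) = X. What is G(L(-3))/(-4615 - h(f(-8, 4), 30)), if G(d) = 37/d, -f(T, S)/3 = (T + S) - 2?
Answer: 37/929 ≈ 0.039828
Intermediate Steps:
f(T, S) = 6 - 3*S - 3*T (f(T, S) = -3*((T + S) - 2) = -3*((S + T) - 2) = -3*(-2 + S + T) = 6 - 3*S - 3*T)
L(l) = -⅕ (L(l) = 1/(-5) = -⅕)
G(L(-3))/(-4615 - h(f(-8, 4), 30)) = (37/(-⅕))/(-4615 - 1*30) = (37*(-5))/(-4615 - 30) = -185/(-4645) = -185*(-1/4645) = 37/929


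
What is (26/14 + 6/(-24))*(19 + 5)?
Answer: 270/7 ≈ 38.571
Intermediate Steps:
(26/14 + 6/(-24))*(19 + 5) = (26*(1/14) + 6*(-1/24))*24 = (13/7 - ¼)*24 = (45/28)*24 = 270/7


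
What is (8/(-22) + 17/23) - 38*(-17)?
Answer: 163533/253 ≈ 646.38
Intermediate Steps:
(8/(-22) + 17/23) - 38*(-17) = (8*(-1/22) + 17*(1/23)) + 646 = (-4/11 + 17/23) + 646 = 95/253 + 646 = 163533/253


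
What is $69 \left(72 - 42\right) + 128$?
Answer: $2198$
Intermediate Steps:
$69 \left(72 - 42\right) + 128 = 69 \cdot 30 + 128 = 2070 + 128 = 2198$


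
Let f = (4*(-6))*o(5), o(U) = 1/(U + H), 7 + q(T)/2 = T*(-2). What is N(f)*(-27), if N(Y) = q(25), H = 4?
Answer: 3078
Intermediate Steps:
q(T) = -14 - 4*T (q(T) = -14 + 2*(T*(-2)) = -14 + 2*(-2*T) = -14 - 4*T)
o(U) = 1/(4 + U) (o(U) = 1/(U + 4) = 1/(4 + U))
f = -8/3 (f = (4*(-6))/(4 + 5) = -24/9 = -24*1/9 = -8/3 ≈ -2.6667)
N(Y) = -114 (N(Y) = -14 - 4*25 = -14 - 100 = -114)
N(f)*(-27) = -114*(-27) = 3078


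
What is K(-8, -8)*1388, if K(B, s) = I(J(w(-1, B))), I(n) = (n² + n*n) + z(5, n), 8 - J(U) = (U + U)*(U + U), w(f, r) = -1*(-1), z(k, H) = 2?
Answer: 47192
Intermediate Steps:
w(f, r) = 1
J(U) = 8 - 4*U² (J(U) = 8 - (U + U)*(U + U) = 8 - 2*U*2*U = 8 - 4*U²)
I(n) = 2 + 2*n² (I(n) = (n² + n*n) + 2 = (n² + n²) + 2 = 2*n² + 2 = 2 + 2*n²)
K(B, s) = 34 (K(B, s) = 2 + 2*(8 - 4*1²)² = 2 + 2*(8 - 4*1)² = 2 + 2*(8 - 4)² = 2 + 2*4² = 2 + 2*16 = 2 + 32 = 34)
K(-8, -8)*1388 = 34*1388 = 47192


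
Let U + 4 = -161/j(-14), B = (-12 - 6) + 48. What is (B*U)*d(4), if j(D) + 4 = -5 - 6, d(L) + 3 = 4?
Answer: 202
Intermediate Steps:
d(L) = 1 (d(L) = -3 + 4 = 1)
j(D) = -15 (j(D) = -4 + (-5 - 6) = -4 - 11 = -15)
B = 30 (B = -18 + 48 = 30)
U = 101/15 (U = -4 - 161/(-15) = -4 - 161*(-1/15) = -4 + 161/15 = 101/15 ≈ 6.7333)
(B*U)*d(4) = (30*(101/15))*1 = 202*1 = 202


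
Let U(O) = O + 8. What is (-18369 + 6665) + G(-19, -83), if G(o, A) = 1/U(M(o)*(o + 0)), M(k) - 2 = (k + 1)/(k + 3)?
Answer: -4810352/411 ≈ -11704.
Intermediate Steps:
M(k) = 2 + (1 + k)/(3 + k) (M(k) = 2 + (k + 1)/(k + 3) = 2 + (1 + k)/(3 + k))
U(O) = 8 + O
G(o, A) = 1/(8 + o*(7 + 3*o)/(3 + o)) (G(o, A) = 1/(8 + ((7 + 3*o)/(3 + o))*(o + 0)) = 1/(8 + ((7 + 3*o)/(3 + o))*o) = 1/(8 + o*(7 + 3*o)/(3 + o)))
(-18369 + 6665) + G(-19, -83) = (-18369 + 6665) + (3 - 19)/(3*(8 + (-19)² + 5*(-19))) = -11704 + (⅓)*(-16)/(8 + 361 - 95) = -11704 + (⅓)*(-16)/274 = -11704 + (⅓)*(1/274)*(-16) = -11704 - 8/411 = -4810352/411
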